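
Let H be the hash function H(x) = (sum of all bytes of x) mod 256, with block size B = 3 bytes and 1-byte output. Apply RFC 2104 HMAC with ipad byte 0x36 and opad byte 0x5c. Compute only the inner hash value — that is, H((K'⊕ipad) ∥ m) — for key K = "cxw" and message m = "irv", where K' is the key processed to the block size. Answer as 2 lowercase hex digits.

Key "cxw" = 63 78 77 is exactly B = 3 bytes: K' = 63 78 77.
K' ⊕ ipad = 55 4e 41.
Inner input = 55 4e 41 ∥ 69 72 76.
Inner hash: sum = 85+78+65+105+114+118 = 565; mod 256 = 53 → 35.

35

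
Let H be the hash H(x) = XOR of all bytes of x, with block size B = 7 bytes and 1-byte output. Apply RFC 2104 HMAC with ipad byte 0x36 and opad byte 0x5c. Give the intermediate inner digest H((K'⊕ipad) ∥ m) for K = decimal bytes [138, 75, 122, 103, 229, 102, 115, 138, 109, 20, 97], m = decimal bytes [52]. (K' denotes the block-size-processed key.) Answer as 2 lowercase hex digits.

bc

Key decimal bytes [138, 75, 122, 103, 229, 102, 115, 138, 109, 20, 97] = 8a 4b 7a 67 e5 66 73 8a 6d 14 61 is 11 bytes > B = 7, so hash it first: H(key) = be, then zero-pad to 7 bytes: K' = be 00 00 00 00 00 00.
K' ⊕ ipad = 88 36 36 36 36 36 36.
Inner input = 88 36 36 36 36 36 36 ∥ 34.
Inner hash: XOR 88⊕36⊕36⊕36⊕36⊕36⊕36⊕34 = bc.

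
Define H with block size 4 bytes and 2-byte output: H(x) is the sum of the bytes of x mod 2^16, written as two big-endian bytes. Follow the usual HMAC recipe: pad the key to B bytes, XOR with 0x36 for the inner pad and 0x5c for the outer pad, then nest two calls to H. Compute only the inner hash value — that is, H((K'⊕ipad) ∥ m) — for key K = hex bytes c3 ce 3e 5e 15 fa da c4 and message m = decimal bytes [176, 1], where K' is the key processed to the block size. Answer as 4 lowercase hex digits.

023b

Key hex bytes c3 ce 3e 5e 15 fa da c4 is 8 bytes > B = 4, so hash it first: H(key) = 04 da, then zero-pad to 4 bytes: K' = 04 da 00 00.
K' ⊕ ipad = 32 ec 36 36.
Inner input = 32 ec 36 36 ∥ b0 01.
Inner hash: sum = 50+236+54+54+176+1 = 571 → 02 3b.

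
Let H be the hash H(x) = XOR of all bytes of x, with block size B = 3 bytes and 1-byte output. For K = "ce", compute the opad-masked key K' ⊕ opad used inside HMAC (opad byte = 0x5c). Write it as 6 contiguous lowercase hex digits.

3f395c

Key "ce" = 63 65 is 2 bytes ≤ B = 3; zero-pad to 3 bytes: K' = 63 65 00.
XOR each byte with 0x5c: 63⊕5c=3f, 65⊕5c=39, 00⊕5c=5c.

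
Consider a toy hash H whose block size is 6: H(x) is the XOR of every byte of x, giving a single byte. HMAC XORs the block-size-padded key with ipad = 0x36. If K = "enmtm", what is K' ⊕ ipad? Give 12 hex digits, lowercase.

53585b425b36

Key "enmtm" = 65 6e 6d 74 6d is 5 bytes ≤ B = 6; zero-pad to 6 bytes: K' = 65 6e 6d 74 6d 00.
XOR each byte with 0x36: 65⊕36=53, 6e⊕36=58, 6d⊕36=5b, 74⊕36=42, 6d⊕36=5b, 00⊕36=36.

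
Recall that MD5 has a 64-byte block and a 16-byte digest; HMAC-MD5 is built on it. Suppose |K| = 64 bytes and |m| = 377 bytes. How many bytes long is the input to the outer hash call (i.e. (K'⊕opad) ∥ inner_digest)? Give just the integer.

80

Key is 64 ≤ 64 bytes, zero-padded: |K'| = 64.
Outer input = (K'⊕opad) ∥ H(inner) → 64 + 16 = 80 bytes.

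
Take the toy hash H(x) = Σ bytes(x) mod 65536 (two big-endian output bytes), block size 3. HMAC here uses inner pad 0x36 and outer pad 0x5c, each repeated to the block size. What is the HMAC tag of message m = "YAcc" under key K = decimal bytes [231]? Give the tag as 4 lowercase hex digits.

0212

Key decimal bytes [231] = e7 is 1 byte ≤ B = 3; zero-pad to 3 bytes: K' = e7 00 00.
K' ⊕ ipad = d1 36 36.  K' ⊕ opad = bb 5c 5c.
Inner input = (K'⊕ipad) ∥ m = d1 36 36 ∥ 59 41 63 63.
Inner hash: sum = 209+54+54+89+65+99+99 = 669 → 02 9d.
Outer input = (K'⊕opad) ∥ inner = bb 5c 5c ∥ 02 9d.
Outer hash (tag): sum = 187+92+92+2+157 = 530 → 02 12.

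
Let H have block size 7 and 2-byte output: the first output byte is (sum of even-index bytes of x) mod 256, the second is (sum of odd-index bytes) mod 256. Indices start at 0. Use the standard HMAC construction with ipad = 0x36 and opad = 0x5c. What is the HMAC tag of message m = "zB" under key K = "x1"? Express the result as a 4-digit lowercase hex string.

2557

Key "x1" = 78 31 is 2 bytes ≤ B = 7; zero-pad to 7 bytes: K' = 78 31 00 00 00 00 00.
K' ⊕ ipad = 4e 07 36 36 36 36 36.  K' ⊕ opad = 24 6d 5c 5c 5c 5c 5c.
Inner input = (K'⊕ipad) ∥ m = 4e 07 36 36 36 36 36 ∥ 7a 42.
Inner hash: even-index sum = 306 mod 256 = 50; odd-index sum = 237 mod 256 = 237 → 32 ed.
Outer input = (K'⊕opad) ∥ inner = 24 6d 5c 5c 5c 5c 5c ∥ 32 ed.
Outer hash (tag): even-index sum = 549 mod 256 = 37; odd-index sum = 343 mod 256 = 87 → 25 57.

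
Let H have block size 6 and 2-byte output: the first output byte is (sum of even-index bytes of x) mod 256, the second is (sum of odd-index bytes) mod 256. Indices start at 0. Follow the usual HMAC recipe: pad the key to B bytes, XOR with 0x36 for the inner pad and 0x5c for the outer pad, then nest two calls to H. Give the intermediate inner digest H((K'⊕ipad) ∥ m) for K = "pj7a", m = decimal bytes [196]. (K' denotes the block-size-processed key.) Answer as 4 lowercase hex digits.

Key "pj7a" = 70 6a 37 61 is 4 bytes ≤ B = 6; zero-pad to 6 bytes: K' = 70 6a 37 61 00 00.
K' ⊕ ipad = 46 5c 01 57 36 36.
Inner input = 46 5c 01 57 36 36 ∥ c4.
Inner hash: even-index sum = 321 mod 256 = 65; odd-index sum = 233 mod 256 = 233 → 41 e9.

41e9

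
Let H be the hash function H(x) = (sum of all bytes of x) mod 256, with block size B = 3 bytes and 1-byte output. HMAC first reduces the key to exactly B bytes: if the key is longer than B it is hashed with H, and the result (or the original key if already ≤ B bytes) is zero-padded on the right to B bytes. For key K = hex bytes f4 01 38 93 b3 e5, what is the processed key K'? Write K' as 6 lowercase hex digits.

580000

|K| = 6 > B = 3, so first hash the key.
H(K): sum = 244+1+56+147+179+229 = 856; mod 256 = 88 → 58.
Zero-pad H(K) = 58 to 3 bytes: K' = 58 00 00.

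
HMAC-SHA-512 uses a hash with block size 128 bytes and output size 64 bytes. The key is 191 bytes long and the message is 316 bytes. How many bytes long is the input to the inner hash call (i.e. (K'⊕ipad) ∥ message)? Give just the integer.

444

Key is 191 > 128 bytes, so it is hashed to 64 bytes then zero-padded to 128: |K'| = 128.
Inner input = (K'⊕ipad) ∥ m → 128 + 316 = 444 bytes.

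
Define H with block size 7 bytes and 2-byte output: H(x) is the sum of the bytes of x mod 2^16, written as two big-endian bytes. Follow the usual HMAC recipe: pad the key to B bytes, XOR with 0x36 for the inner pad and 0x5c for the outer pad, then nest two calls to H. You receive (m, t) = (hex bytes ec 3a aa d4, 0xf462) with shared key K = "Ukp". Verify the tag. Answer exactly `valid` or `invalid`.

invalid

Key "Ukp" = 55 6b 70 is 3 bytes ≤ B = 7; zero-pad to 7 bytes: K' = 55 6b 70 00 00 00 00.
K' ⊕ ipad = 63 5d 46 36 36 36 36; K' ⊕ opad = 09 37 2c 5c 5c 5c 5c.
Inner hash: sum = 99+93+70+54+54+54+54+236+58+170+212 = 1154 → 04 82.
Outer hash (recomputed tag): sum = 9+55+44+92+92+92+92+4+130 = 610 → 02 62.
Recomputed tag = 0262; claimed = f462 → mismatch.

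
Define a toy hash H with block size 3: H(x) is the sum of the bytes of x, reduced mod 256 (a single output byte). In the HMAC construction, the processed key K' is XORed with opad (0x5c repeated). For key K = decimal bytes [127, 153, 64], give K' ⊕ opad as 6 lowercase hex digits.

23c51c

Key decimal bytes [127, 153, 64] = 7f 99 40 is exactly B = 3 bytes: K' = 7f 99 40.
XOR each byte with 0x5c: 7f⊕5c=23, 99⊕5c=c5, 40⊕5c=1c.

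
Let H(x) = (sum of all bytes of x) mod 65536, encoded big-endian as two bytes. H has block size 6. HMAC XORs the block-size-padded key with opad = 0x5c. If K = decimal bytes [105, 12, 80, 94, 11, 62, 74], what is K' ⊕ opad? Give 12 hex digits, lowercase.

Key decimal bytes [105, 12, 80, 94, 11, 62, 74] = 69 0c 50 5e 0b 3e 4a is 7 bytes > B = 6, so hash it first: H(key) = 01 b6, then zero-pad to 6 bytes: K' = 01 b6 00 00 00 00.
XOR each byte with 0x5c: 01⊕5c=5d, b6⊕5c=ea, 00⊕5c=5c, 00⊕5c=5c, 00⊕5c=5c, 00⊕5c=5c.

5dea5c5c5c5c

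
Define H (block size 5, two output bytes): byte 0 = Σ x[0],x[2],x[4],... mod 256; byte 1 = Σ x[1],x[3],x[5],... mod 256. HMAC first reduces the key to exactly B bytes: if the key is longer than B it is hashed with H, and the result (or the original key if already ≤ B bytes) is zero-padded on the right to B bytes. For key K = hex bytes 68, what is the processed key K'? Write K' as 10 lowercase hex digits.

Key hex bytes 68 is 1 byte ≤ B = 5; zero-pad to 5 bytes: K' = 68 00 00 00 00.

6800000000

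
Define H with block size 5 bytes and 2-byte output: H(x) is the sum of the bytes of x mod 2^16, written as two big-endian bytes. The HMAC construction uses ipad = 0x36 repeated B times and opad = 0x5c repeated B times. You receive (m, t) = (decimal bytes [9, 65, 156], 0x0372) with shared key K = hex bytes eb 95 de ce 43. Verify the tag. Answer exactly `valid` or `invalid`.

Key hex bytes eb 95 de ce 43 is exactly B = 5 bytes: K' = eb 95 de ce 43.
K' ⊕ ipad = dd a3 e8 f8 75; K' ⊕ opad = b7 c9 82 92 1f.
Inner hash: sum = 221+163+232+248+117+9+65+156 = 1211 → 04 bb.
Outer hash (recomputed tag): sum = 183+201+130+146+31+4+187 = 882 → 03 72.
Recomputed tag = 0372; claimed = 0372 → match.

valid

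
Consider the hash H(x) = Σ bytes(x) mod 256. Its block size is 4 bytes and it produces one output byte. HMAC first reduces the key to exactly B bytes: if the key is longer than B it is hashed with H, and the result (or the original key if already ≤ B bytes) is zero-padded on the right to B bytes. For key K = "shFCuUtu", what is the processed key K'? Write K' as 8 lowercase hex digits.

|K| = 8 > B = 4, so first hash the key.
H(K): sum = 115+104+70+67+117+85+116+117 = 791; mod 256 = 23 → 17.
Zero-pad H(K) = 17 to 4 bytes: K' = 17 00 00 00.

17000000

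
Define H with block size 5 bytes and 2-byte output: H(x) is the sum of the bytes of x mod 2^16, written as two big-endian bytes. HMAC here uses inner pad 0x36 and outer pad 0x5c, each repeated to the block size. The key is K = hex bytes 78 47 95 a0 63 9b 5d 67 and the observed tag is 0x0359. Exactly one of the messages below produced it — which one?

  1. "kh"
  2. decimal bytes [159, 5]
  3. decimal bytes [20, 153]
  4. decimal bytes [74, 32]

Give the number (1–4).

Key hex bytes 78 47 95 a0 63 9b 5d 67 is 8 bytes > B = 5, so hash it first: H(key) = 03 b6, then zero-pad to 5 bytes: K' = 03 b6 00 00 00.
K' ⊕ ipad = 35 80 36 36 36; K' ⊕ opad = 5f ea 5c 5c 5c.
m1: inner = H(35 80 36 36 36 6b 68) = 02 2a; tag = H(5f ea 5c 5c 5c 02 2a) = 0289
m2: inner = H(35 80 36 36 36 9f 05) = 01 fb; tag = H(5f ea 5c 5c 5c 01 fb) = 0359 ← matches
m3: inner = H(35 80 36 36 36 14 99) = 02 04; tag = H(5f ea 5c 5c 5c 02 04) = 0263
m4: inner = H(35 80 36 36 36 4a 20) = 01 c1; tag = H(5f ea 5c 5c 5c 01 c1) = 031f

2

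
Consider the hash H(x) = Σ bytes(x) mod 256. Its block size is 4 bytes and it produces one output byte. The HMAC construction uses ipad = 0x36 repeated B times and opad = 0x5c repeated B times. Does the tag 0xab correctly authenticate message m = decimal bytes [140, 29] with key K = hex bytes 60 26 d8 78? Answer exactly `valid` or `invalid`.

invalid

Key hex bytes 60 26 d8 78 is exactly B = 4 bytes: K' = 60 26 d8 78.
K' ⊕ ipad = 56 10 ee 4e; K' ⊕ opad = 3c 7a 84 24.
Inner hash: sum = 86+16+238+78+140+29 = 587; mod 256 = 75 → 4b.
Outer hash (recomputed tag): sum = 60+122+132+36+75 = 425; mod 256 = 169 → a9.
Recomputed tag = a9; claimed = ab → mismatch.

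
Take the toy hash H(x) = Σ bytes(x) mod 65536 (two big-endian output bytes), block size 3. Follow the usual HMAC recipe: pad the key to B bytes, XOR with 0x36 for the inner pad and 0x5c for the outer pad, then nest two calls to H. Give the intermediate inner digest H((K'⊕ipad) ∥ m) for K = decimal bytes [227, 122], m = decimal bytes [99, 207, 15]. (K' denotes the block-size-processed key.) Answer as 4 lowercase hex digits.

Key decimal bytes [227, 122] = e3 7a is 2 bytes ≤ B = 3; zero-pad to 3 bytes: K' = e3 7a 00.
K' ⊕ ipad = d5 4c 36.
Inner input = d5 4c 36 ∥ 63 cf 0f.
Inner hash: sum = 213+76+54+99+207+15 = 664 → 02 98.

0298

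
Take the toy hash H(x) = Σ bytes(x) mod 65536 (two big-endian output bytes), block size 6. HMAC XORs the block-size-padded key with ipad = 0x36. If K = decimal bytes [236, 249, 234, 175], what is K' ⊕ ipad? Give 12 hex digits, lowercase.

dacfdc993636

Key decimal bytes [236, 249, 234, 175] = ec f9 ea af is 4 bytes ≤ B = 6; zero-pad to 6 bytes: K' = ec f9 ea af 00 00.
XOR each byte with 0x36: ec⊕36=da, f9⊕36=cf, ea⊕36=dc, af⊕36=99, 00⊕36=36, 00⊕36=36.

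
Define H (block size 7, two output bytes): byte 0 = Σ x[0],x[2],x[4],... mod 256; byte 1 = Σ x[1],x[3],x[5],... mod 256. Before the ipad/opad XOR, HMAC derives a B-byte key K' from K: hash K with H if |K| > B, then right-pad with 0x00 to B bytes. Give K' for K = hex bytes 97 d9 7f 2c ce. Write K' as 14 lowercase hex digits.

97d97f2cce0000

Key hex bytes 97 d9 7f 2c ce is 5 bytes ≤ B = 7; zero-pad to 7 bytes: K' = 97 d9 7f 2c ce 00 00.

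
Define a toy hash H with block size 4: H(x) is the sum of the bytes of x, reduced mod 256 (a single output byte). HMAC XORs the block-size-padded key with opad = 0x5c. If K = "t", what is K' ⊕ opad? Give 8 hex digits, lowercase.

Key "t" = 74 is 1 byte ≤ B = 4; zero-pad to 4 bytes: K' = 74 00 00 00.
XOR each byte with 0x5c: 74⊕5c=28, 00⊕5c=5c, 00⊕5c=5c, 00⊕5c=5c.

285c5c5c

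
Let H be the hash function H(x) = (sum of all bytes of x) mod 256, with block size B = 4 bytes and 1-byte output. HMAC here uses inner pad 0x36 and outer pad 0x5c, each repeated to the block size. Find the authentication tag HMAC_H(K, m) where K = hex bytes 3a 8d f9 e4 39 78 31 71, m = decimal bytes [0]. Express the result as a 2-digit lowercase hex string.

22

Key hex bytes 3a 8d f9 e4 39 78 31 71 is 8 bytes > B = 4, so hash it first: H(key) = f7, then zero-pad to 4 bytes: K' = f7 00 00 00.
K' ⊕ ipad = c1 36 36 36.  K' ⊕ opad = ab 5c 5c 5c.
Inner input = (K'⊕ipad) ∥ m = c1 36 36 36 ∥ 00.
Inner hash: sum = 193+54+54+54+0 = 355; mod 256 = 99 → 63.
Outer input = (K'⊕opad) ∥ inner = ab 5c 5c 5c ∥ 63.
Outer hash (tag): sum = 171+92+92+92+99 = 546; mod 256 = 34 → 22.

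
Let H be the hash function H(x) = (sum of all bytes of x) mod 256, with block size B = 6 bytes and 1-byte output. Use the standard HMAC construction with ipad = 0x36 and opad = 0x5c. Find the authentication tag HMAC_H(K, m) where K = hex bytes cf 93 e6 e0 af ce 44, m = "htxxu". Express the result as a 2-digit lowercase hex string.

af

Key hex bytes cf 93 e6 e0 af ce 44 is 7 bytes > B = 6, so hash it first: H(key) = e9, then zero-pad to 6 bytes: K' = e9 00 00 00 00 00.
K' ⊕ ipad = df 36 36 36 36 36.  K' ⊕ opad = b5 5c 5c 5c 5c 5c.
Inner input = (K'⊕ipad) ∥ m = df 36 36 36 36 36 ∥ 68 74 78 78 75.
Inner hash: sum = 223+54+54+54+54+54+104+116+120+120+117 = 1070; mod 256 = 46 → 2e.
Outer input = (K'⊕opad) ∥ inner = b5 5c 5c 5c 5c 5c ∥ 2e.
Outer hash (tag): sum = 181+92+92+92+92+92+46 = 687; mod 256 = 175 → af.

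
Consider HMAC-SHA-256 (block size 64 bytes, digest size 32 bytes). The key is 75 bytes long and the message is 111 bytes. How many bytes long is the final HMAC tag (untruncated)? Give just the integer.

The tag is one SHA-256 digest: 32 bytes.

32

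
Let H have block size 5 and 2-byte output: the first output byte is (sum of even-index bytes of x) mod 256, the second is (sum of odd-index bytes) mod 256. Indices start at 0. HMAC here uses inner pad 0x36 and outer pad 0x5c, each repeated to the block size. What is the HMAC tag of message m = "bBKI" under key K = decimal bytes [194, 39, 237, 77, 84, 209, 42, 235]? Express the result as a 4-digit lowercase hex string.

12da

Key decimal bytes [194, 39, 237, 77, 84, 209, 42, 235] = c2 27 ed 4d 54 d1 2a eb is 8 bytes > B = 5, so hash it first: H(key) = 2d 30, then zero-pad to 5 bytes: K' = 2d 30 00 00 00.
K' ⊕ ipad = 1b 06 36 36 36.  K' ⊕ opad = 71 6c 5c 5c 5c.
Inner input = (K'⊕ipad) ∥ m = 1b 06 36 36 36 ∥ 62 42 4b 49.
Inner hash: even-index sum = 274 mod 256 = 18; odd-index sum = 233 mod 256 = 233 → 12 e9.
Outer input = (K'⊕opad) ∥ inner = 71 6c 5c 5c 5c ∥ 12 e9.
Outer hash (tag): even-index sum = 530 mod 256 = 18; odd-index sum = 218 mod 256 = 218 → 12 da.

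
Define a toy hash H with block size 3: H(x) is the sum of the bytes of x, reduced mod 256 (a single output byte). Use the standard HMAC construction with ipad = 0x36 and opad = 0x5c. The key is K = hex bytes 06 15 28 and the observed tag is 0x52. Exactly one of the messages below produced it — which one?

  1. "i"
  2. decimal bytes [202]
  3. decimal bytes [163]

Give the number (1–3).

Key hex bytes 06 15 28 is exactly B = 3 bytes: K' = 06 15 28.
K' ⊕ ipad = 30 23 1e; K' ⊕ opad = 5a 49 74.
m1: inner = H(30 23 1e 69) = da; tag = H(5a 49 74 da) = f1
m2: inner = H(30 23 1e ca) = 3b; tag = H(5a 49 74 3b) = 52 ← matches
m3: inner = H(30 23 1e a3) = 14; tag = H(5a 49 74 14) = 2b

2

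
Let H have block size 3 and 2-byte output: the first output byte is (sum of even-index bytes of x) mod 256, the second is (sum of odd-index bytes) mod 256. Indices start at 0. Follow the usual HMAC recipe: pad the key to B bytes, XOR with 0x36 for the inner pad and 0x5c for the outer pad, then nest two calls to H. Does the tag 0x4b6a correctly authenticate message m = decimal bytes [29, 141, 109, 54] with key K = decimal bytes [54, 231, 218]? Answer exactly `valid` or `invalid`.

Key decimal bytes [54, 231, 218] = 36 e7 da is exactly B = 3 bytes: K' = 36 e7 da.
K' ⊕ ipad = 00 d1 ec; K' ⊕ opad = 6a bb 86.
Inner hash: even-index sum = 431 mod 256 = 175; odd-index sum = 347 mod 256 = 91 → af 5b.
Outer hash (recomputed tag): even-index sum = 331 mod 256 = 75; odd-index sum = 362 mod 256 = 106 → 4b 6a.
Recomputed tag = 4b6a; claimed = 4b6a → match.

valid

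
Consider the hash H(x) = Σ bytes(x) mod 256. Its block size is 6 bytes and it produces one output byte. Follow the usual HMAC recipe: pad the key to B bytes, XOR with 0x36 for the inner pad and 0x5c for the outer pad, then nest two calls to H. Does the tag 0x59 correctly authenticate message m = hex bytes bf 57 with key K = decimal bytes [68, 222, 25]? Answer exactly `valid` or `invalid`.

Key decimal bytes [68, 222, 25] = 44 de 19 is 3 bytes ≤ B = 6; zero-pad to 6 bytes: K' = 44 de 19 00 00 00.
K' ⊕ ipad = 72 e8 2f 36 36 36; K' ⊕ opad = 18 82 45 5c 5c 5c.
Inner hash: sum = 114+232+47+54+54+54+191+87 = 833; mod 256 = 65 → 41.
Outer hash (recomputed tag): sum = 24+130+69+92+92+92+65 = 564; mod 256 = 52 → 34.
Recomputed tag = 34; claimed = 59 → mismatch.

invalid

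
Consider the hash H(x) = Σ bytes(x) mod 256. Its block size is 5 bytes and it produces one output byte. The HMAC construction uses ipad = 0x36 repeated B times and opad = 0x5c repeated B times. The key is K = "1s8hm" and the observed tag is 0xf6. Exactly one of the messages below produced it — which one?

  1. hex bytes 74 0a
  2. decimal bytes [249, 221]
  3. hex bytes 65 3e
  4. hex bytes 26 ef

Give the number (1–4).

Key "1s8hm" = 31 73 38 68 6d is exactly B = 5 bytes: K' = 31 73 38 68 6d.
K' ⊕ ipad = 07 45 0e 5e 5b; K' ⊕ opad = 6d 2f 64 34 31.
m1: inner = H(07 45 0e 5e 5b 74 0a) = 91; tag = H(6d 2f 64 34 31 91) = f6 ← matches
m2: inner = H(07 45 0e 5e 5b f9 dd) = e9; tag = H(6d 2f 64 34 31 e9) = 4e
m3: inner = H(07 45 0e 5e 5b 65 3e) = b6; tag = H(6d 2f 64 34 31 b6) = 1b
m4: inner = H(07 45 0e 5e 5b 26 ef) = 28; tag = H(6d 2f 64 34 31 28) = 8d

1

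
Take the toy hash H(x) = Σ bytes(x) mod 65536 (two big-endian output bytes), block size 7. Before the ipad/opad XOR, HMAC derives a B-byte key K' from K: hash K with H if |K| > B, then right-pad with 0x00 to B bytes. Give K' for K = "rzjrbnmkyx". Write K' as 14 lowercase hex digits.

|K| = 10 > B = 7, so first hash the key.
H(K): sum = 114+122+106+114+98+110+109+107+121+120 = 1121 → 04 61.
Zero-pad H(K) = 04 61 to 7 bytes: K' = 04 61 00 00 00 00 00.

04610000000000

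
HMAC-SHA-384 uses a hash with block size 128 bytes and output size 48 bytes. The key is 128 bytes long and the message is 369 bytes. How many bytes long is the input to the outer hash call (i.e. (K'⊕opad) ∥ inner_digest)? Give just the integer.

176

Key is 128 ≤ 128 bytes, zero-padded: |K'| = 128.
Outer input = (K'⊕opad) ∥ H(inner) → 128 + 48 = 176 bytes.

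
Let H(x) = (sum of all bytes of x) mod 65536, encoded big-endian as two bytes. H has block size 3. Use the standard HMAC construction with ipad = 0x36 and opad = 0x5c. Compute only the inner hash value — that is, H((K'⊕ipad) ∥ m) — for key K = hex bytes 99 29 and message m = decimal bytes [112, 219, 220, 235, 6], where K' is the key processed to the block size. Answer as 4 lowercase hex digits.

041c

Key hex bytes 99 29 is 2 bytes ≤ B = 3; zero-pad to 3 bytes: K' = 99 29 00.
K' ⊕ ipad = af 1f 36.
Inner input = af 1f 36 ∥ 70 db dc eb 06.
Inner hash: sum = 175+31+54+112+219+220+235+6 = 1052 → 04 1c.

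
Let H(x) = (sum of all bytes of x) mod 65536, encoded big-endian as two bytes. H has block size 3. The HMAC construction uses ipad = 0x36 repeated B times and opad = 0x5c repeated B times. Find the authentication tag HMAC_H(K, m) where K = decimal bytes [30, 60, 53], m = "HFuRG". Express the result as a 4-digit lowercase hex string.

01dd

Key decimal bytes [30, 60, 53] = 1e 3c 35 is exactly B = 3 bytes: K' = 1e 3c 35.
K' ⊕ ipad = 28 0a 03.  K' ⊕ opad = 42 60 69.
Inner input = (K'⊕ipad) ∥ m = 28 0a 03 ∥ 48 46 75 52 47.
Inner hash: sum = 40+10+3+72+70+117+82+71 = 465 → 01 d1.
Outer input = (K'⊕opad) ∥ inner = 42 60 69 ∥ 01 d1.
Outer hash (tag): sum = 66+96+105+1+209 = 477 → 01 dd.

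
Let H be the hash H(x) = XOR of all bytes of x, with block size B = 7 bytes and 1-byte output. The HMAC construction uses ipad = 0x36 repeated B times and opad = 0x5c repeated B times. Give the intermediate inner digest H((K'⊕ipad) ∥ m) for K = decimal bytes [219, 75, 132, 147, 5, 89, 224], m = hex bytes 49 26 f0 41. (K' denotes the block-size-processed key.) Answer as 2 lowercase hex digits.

d3

Key decimal bytes [219, 75, 132, 147, 5, 89, 224] = db 4b 84 93 05 59 e0 is exactly B = 7 bytes: K' = db 4b 84 93 05 59 e0.
K' ⊕ ipad = ed 7d b2 a5 33 6f d6.
Inner input = ed 7d b2 a5 33 6f d6 ∥ 49 26 f0 41.
Inner hash: XOR ed⊕7d⊕b2⊕a5⊕33⊕6f⊕d6⊕49⊕26⊕f0⊕41 = d3.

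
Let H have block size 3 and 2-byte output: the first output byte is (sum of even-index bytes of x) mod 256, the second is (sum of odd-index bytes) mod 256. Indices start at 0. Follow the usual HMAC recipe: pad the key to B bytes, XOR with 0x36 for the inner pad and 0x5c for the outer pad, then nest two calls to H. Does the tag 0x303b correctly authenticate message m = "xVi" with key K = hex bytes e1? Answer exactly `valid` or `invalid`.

invalid

Key hex bytes e1 is 1 byte ≤ B = 3; zero-pad to 3 bytes: K' = e1 00 00.
K' ⊕ ipad = d7 36 36; K' ⊕ opad = bd 5c 5c.
Inner hash: even-index sum = 355 mod 256 = 99; odd-index sum = 279 mod 256 = 23 → 63 17.
Outer hash (recomputed tag): even-index sum = 304 mod 256 = 48; odd-index sum = 191 mod 256 = 191 → 30 bf.
Recomputed tag = 30bf; claimed = 303b → mismatch.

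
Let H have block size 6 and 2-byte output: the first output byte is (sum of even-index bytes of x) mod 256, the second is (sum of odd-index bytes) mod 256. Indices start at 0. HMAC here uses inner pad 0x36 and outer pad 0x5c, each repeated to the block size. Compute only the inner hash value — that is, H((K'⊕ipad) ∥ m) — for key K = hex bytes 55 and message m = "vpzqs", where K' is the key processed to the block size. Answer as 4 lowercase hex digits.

3283

Key hex bytes 55 is 1 byte ≤ B = 6; zero-pad to 6 bytes: K' = 55 00 00 00 00 00.
K' ⊕ ipad = 63 36 36 36 36 36.
Inner input = 63 36 36 36 36 36 ∥ 76 70 7a 71 73.
Inner hash: even-index sum = 562 mod 256 = 50; odd-index sum = 387 mod 256 = 131 → 32 83.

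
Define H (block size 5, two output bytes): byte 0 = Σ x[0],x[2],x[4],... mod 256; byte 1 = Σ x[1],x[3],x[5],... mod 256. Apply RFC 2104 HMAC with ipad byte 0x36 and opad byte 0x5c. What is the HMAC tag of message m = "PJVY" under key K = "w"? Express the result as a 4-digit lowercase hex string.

f508

Key "w" = 77 is 1 byte ≤ B = 5; zero-pad to 5 bytes: K' = 77 00 00 00 00.
K' ⊕ ipad = 41 36 36 36 36.  K' ⊕ opad = 2b 5c 5c 5c 5c.
Inner input = (K'⊕ipad) ∥ m = 41 36 36 36 36 ∥ 50 4a 56 59.
Inner hash: even-index sum = 336 mod 256 = 80; odd-index sum = 274 mod 256 = 18 → 50 12.
Outer input = (K'⊕opad) ∥ inner = 2b 5c 5c 5c 5c ∥ 50 12.
Outer hash (tag): even-index sum = 245 mod 256 = 245; odd-index sum = 264 mod 256 = 8 → f5 08.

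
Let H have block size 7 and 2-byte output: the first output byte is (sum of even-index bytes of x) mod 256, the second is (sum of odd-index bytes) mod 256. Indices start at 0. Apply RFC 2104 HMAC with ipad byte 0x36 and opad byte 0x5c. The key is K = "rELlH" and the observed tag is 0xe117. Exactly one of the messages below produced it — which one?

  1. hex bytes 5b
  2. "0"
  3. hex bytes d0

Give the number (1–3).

Key "rELlH" = 72 45 4c 6c 48 is 5 bytes ≤ B = 7; zero-pad to 7 bytes: K' = 72 45 4c 6c 48 00 00.
K' ⊕ ipad = 44 73 7a 5a 7e 36 36; K' ⊕ opad = 2e 19 10 30 14 5c 5c.
m1: inner = H(44 73 7a 5a 7e 36 36 5b) = 72 5e; tag = H(2e 19 10 30 14 5c 5c 72 5e) = 0c17
m2: inner = H(44 73 7a 5a 7e 36 36 30) = 72 33; tag = H(2e 19 10 30 14 5c 5c 72 33) = e117 ← matches
m3: inner = H(44 73 7a 5a 7e 36 36 d0) = 72 d3; tag = H(2e 19 10 30 14 5c 5c 72 d3) = 8117

2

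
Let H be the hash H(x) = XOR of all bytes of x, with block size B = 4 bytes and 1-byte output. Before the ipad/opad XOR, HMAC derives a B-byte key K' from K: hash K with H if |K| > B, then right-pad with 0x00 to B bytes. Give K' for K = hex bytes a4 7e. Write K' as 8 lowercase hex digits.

a47e0000

Key hex bytes a4 7e is 2 bytes ≤ B = 4; zero-pad to 4 bytes: K' = a4 7e 00 00.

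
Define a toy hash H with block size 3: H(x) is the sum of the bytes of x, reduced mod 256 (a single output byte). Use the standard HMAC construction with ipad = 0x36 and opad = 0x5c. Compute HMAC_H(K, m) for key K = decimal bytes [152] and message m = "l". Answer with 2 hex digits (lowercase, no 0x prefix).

Key decimal bytes [152] = 98 is 1 byte ≤ B = 3; zero-pad to 3 bytes: K' = 98 00 00.
K' ⊕ ipad = ae 36 36.  K' ⊕ opad = c4 5c 5c.
Inner input = (K'⊕ipad) ∥ m = ae 36 36 ∥ 6c.
Inner hash: sum = 174+54+54+108 = 390; mod 256 = 134 → 86.
Outer input = (K'⊕opad) ∥ inner = c4 5c 5c ∥ 86.
Outer hash (tag): sum = 196+92+92+134 = 514; mod 256 = 2 → 02.

02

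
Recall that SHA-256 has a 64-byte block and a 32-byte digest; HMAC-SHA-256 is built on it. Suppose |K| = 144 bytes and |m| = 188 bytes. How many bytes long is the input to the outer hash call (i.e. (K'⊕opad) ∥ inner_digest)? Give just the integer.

Key is 144 > 64 bytes, so it is hashed to 32 bytes then zero-padded to 64: |K'| = 64.
Outer input = (K'⊕opad) ∥ H(inner) → 64 + 32 = 96 bytes.

96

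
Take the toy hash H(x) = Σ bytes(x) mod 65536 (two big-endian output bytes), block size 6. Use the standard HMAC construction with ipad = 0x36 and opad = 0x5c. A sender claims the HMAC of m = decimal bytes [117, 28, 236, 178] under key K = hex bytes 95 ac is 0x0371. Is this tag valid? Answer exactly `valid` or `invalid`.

Key hex bytes 95 ac is 2 bytes ≤ B = 6; zero-pad to 6 bytes: K' = 95 ac 00 00 00 00.
K' ⊕ ipad = a3 9a 36 36 36 36; K' ⊕ opad = c9 f0 5c 5c 5c 5c.
Inner hash: sum = 163+154+54+54+54+54+117+28+236+178 = 1092 → 04 44.
Outer hash (recomputed tag): sum = 201+240+92+92+92+92+4+68 = 881 → 03 71.
Recomputed tag = 0371; claimed = 0371 → match.

valid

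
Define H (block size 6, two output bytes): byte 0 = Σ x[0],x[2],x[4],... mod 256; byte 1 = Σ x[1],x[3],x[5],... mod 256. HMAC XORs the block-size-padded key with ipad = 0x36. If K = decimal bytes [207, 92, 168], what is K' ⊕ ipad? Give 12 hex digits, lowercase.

f96a9e363636

Key decimal bytes [207, 92, 168] = cf 5c a8 is 3 bytes ≤ B = 6; zero-pad to 6 bytes: K' = cf 5c a8 00 00 00.
XOR each byte with 0x36: cf⊕36=f9, 5c⊕36=6a, a8⊕36=9e, 00⊕36=36, 00⊕36=36, 00⊕36=36.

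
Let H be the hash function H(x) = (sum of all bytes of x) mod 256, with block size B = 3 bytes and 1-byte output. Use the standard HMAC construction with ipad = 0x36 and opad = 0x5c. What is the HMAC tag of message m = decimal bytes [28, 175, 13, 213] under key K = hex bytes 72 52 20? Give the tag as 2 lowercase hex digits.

23

Key hex bytes 72 52 20 is exactly B = 3 bytes: K' = 72 52 20.
K' ⊕ ipad = 44 64 16.  K' ⊕ opad = 2e 0e 7c.
Inner input = (K'⊕ipad) ∥ m = 44 64 16 ∥ 1c af 0d d5.
Inner hash: sum = 68+100+22+28+175+13+213 = 619; mod 256 = 107 → 6b.
Outer input = (K'⊕opad) ∥ inner = 2e 0e 7c ∥ 6b.
Outer hash (tag): sum = 46+14+124+107 = 291; mod 256 = 35 → 23.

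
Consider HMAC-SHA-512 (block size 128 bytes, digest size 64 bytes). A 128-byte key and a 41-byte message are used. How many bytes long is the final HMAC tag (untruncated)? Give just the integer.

The tag is one SHA-512 digest: 64 bytes.

64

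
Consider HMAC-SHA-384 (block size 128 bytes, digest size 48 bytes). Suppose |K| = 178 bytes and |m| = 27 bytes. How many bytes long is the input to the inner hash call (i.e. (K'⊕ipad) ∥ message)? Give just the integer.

155

Key is 178 > 128 bytes, so it is hashed to 48 bytes then zero-padded to 128: |K'| = 128.
Inner input = (K'⊕ipad) ∥ m → 128 + 27 = 155 bytes.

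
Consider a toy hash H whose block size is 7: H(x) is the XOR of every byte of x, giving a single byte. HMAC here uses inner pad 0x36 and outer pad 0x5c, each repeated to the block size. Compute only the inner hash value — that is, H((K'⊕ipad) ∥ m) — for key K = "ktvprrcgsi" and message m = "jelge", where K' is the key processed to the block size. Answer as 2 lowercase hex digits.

50

Key "ktvprrcgsi" = 6b 74 76 70 72 72 63 67 73 69 is 10 bytes > B = 7, so hash it first: H(key) = 07, then zero-pad to 7 bytes: K' = 07 00 00 00 00 00 00.
K' ⊕ ipad = 31 36 36 36 36 36 36.
Inner input = 31 36 36 36 36 36 36 ∥ 6a 65 6c 67 65.
Inner hash: XOR 31⊕36⊕36⊕36⊕36⊕36⊕36⊕6a⊕65⊕6c⊕67⊕65 = 50.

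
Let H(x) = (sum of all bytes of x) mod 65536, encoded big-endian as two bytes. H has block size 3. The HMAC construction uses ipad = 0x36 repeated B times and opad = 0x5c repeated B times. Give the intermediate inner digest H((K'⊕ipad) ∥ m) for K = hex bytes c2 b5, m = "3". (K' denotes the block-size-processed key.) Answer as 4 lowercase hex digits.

01e0

Key hex bytes c2 b5 is 2 bytes ≤ B = 3; zero-pad to 3 bytes: K' = c2 b5 00.
K' ⊕ ipad = f4 83 36.
Inner input = f4 83 36 ∥ 33.
Inner hash: sum = 244+131+54+51 = 480 → 01 e0.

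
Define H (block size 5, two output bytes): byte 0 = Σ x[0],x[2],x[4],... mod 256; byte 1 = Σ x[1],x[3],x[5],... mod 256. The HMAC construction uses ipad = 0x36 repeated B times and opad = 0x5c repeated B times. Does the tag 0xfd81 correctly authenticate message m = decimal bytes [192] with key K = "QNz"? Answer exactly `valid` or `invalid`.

Key "QNz" = 51 4e 7a is 3 bytes ≤ B = 5; zero-pad to 5 bytes: K' = 51 4e 7a 00 00.
K' ⊕ ipad = 67 78 4c 36 36; K' ⊕ opad = 0d 12 26 5c 5c.
Inner hash: even-index sum = 233 mod 256 = 233; odd-index sum = 366 mod 256 = 110 → e9 6e.
Outer hash (recomputed tag): even-index sum = 253 mod 256 = 253; odd-index sum = 343 mod 256 = 87 → fd 57.
Recomputed tag = fd57; claimed = fd81 → mismatch.

invalid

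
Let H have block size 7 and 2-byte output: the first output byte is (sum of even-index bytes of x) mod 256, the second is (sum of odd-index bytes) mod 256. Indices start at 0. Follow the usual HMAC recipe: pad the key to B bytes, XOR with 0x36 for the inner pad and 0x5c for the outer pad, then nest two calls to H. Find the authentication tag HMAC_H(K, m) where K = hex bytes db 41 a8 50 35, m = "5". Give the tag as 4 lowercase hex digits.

Key hex bytes db 41 a8 50 35 is 5 bytes ≤ B = 7; zero-pad to 7 bytes: K' = db 41 a8 50 35 00 00.
K' ⊕ ipad = ed 77 9e 66 03 36 36.  K' ⊕ opad = 87 1d f4 0c 69 5c 5c.
Inner input = (K'⊕ipad) ∥ m = ed 77 9e 66 03 36 36 ∥ 35.
Inner hash: even-index sum = 452 mod 256 = 196; odd-index sum = 328 mod 256 = 72 → c4 48.
Outer input = (K'⊕opad) ∥ inner = 87 1d f4 0c 69 5c 5c ∥ c4 48.
Outer hash (tag): even-index sum = 648 mod 256 = 136; odd-index sum = 329 mod 256 = 73 → 88 49.

8849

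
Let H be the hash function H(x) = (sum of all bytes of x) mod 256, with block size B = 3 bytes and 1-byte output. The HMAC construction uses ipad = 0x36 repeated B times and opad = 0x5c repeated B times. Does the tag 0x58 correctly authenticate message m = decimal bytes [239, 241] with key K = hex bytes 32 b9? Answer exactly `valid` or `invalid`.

Key hex bytes 32 b9 is 2 bytes ≤ B = 3; zero-pad to 3 bytes: K' = 32 b9 00.
K' ⊕ ipad = 04 8f 36; K' ⊕ opad = 6e e5 5c.
Inner hash: sum = 4+143+54+239+241 = 681; mod 256 = 169 → a9.
Outer hash (recomputed tag): sum = 110+229+92+169 = 600; mod 256 = 88 → 58.
Recomputed tag = 58; claimed = 58 → match.

valid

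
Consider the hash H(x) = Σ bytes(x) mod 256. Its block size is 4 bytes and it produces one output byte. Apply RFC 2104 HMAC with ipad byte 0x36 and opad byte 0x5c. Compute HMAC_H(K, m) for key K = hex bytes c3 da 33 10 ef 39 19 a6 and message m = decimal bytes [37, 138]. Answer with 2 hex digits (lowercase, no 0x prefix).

f1

Key hex bytes c3 da 33 10 ef 39 19 a6 is 8 bytes > B = 4, so hash it first: H(key) = c7, then zero-pad to 4 bytes: K' = c7 00 00 00.
K' ⊕ ipad = f1 36 36 36.  K' ⊕ opad = 9b 5c 5c 5c.
Inner input = (K'⊕ipad) ∥ m = f1 36 36 36 ∥ 25 8a.
Inner hash: sum = 241+54+54+54+37+138 = 578; mod 256 = 66 → 42.
Outer input = (K'⊕opad) ∥ inner = 9b 5c 5c 5c ∥ 42.
Outer hash (tag): sum = 155+92+92+92+66 = 497; mod 256 = 241 → f1.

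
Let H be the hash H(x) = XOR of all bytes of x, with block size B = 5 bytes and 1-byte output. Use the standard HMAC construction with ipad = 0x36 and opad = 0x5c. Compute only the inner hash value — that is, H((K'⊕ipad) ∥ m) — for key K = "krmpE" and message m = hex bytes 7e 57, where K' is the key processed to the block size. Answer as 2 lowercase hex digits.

5e

Key "krmpE" = 6b 72 6d 70 45 is exactly B = 5 bytes: K' = 6b 72 6d 70 45.
K' ⊕ ipad = 5d 44 5b 46 73.
Inner input = 5d 44 5b 46 73 ∥ 7e 57.
Inner hash: XOR 5d⊕44⊕5b⊕46⊕73⊕7e⊕57 = 5e.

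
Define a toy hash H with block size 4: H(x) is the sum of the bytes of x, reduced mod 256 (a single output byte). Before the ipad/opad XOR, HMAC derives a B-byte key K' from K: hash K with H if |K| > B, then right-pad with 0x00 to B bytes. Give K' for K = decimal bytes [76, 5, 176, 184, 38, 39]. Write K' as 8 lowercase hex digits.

06000000

|K| = 6 > B = 4, so first hash the key.
H(K): sum = 76+5+176+184+38+39 = 518; mod 256 = 6 → 06.
Zero-pad H(K) = 06 to 4 bytes: K' = 06 00 00 00.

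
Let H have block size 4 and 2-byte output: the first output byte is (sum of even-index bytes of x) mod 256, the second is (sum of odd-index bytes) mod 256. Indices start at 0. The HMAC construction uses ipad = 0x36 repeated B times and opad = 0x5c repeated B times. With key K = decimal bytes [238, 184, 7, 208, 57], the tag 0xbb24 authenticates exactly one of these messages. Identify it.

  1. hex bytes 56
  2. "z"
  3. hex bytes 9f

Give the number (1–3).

3

Key decimal bytes [238, 184, 7, 208, 57] = ee b8 07 d0 39 is 5 bytes > B = 4, so hash it first: H(key) = 2e 88, then zero-pad to 4 bytes: K' = 2e 88 00 00.
K' ⊕ ipad = 18 be 36 36; K' ⊕ opad = 72 d4 5c 5c.
m1: inner = H(18 be 36 36 56) = a4 f4; tag = H(72 d4 5c 5c a4 f4) = 7224
m2: inner = H(18 be 36 36 7a) = c8 f4; tag = H(72 d4 5c 5c c8 f4) = 9624
m3: inner = H(18 be 36 36 9f) = ed f4; tag = H(72 d4 5c 5c ed f4) = bb24 ← matches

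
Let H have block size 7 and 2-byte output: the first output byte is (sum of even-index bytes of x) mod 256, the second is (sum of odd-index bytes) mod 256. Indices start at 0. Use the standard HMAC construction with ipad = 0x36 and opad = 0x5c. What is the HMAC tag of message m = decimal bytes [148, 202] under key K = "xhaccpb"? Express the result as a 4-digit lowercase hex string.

6bb7

Key "xhaccpb" = 78 68 61 63 63 70 62 is exactly B = 7 bytes: K' = 78 68 61 63 63 70 62.
K' ⊕ ipad = 4e 5e 57 55 55 46 54.  K' ⊕ opad = 24 34 3d 3f 3f 2c 3e.
Inner input = (K'⊕ipad) ∥ m = 4e 5e 57 55 55 46 54 ∥ 94 ca.
Inner hash: even-index sum = 536 mod 256 = 24; odd-index sum = 397 mod 256 = 141 → 18 8d.
Outer input = (K'⊕opad) ∥ inner = 24 34 3d 3f 3f 2c 3e ∥ 18 8d.
Outer hash (tag): even-index sum = 363 mod 256 = 107; odd-index sum = 183 mod 256 = 183 → 6b b7.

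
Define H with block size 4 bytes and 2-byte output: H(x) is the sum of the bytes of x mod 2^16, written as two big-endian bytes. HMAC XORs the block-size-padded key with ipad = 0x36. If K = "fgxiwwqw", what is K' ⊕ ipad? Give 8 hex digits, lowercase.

Key "fgxiwwqw" = 66 67 78 69 77 77 71 77 is 8 bytes > B = 4, so hash it first: H(key) = 03 84, then zero-pad to 4 bytes: K' = 03 84 00 00.
XOR each byte with 0x36: 03⊕36=35, 84⊕36=b2, 00⊕36=36, 00⊕36=36.

35b23636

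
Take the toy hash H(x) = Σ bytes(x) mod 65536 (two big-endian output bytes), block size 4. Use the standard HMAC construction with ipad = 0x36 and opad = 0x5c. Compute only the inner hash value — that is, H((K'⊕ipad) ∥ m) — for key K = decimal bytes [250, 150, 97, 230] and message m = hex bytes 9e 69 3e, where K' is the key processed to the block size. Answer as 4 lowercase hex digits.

03d8

Key decimal bytes [250, 150, 97, 230] = fa 96 61 e6 is exactly B = 4 bytes: K' = fa 96 61 e6.
K' ⊕ ipad = cc a0 57 d0.
Inner input = cc a0 57 d0 ∥ 9e 69 3e.
Inner hash: sum = 204+160+87+208+158+105+62 = 984 → 03 d8.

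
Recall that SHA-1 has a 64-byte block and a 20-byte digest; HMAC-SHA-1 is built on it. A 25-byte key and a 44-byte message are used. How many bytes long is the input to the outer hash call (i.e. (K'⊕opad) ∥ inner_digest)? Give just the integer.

84

Key is 25 ≤ 64 bytes, zero-padded: |K'| = 64.
Outer input = (K'⊕opad) ∥ H(inner) → 64 + 20 = 84 bytes.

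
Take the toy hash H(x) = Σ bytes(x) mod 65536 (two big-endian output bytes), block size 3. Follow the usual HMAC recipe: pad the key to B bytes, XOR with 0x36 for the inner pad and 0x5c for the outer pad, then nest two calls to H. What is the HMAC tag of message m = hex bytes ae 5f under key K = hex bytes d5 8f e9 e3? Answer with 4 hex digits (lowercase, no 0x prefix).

01a6

Key hex bytes d5 8f e9 e3 is 4 bytes > B = 3, so hash it first: H(key) = 03 30, then zero-pad to 3 bytes: K' = 03 30 00.
K' ⊕ ipad = 35 06 36.  K' ⊕ opad = 5f 6c 5c.
Inner input = (K'⊕ipad) ∥ m = 35 06 36 ∥ ae 5f.
Inner hash: sum = 53+6+54+174+95 = 382 → 01 7e.
Outer input = (K'⊕opad) ∥ inner = 5f 6c 5c ∥ 01 7e.
Outer hash (tag): sum = 95+108+92+1+126 = 422 → 01 a6.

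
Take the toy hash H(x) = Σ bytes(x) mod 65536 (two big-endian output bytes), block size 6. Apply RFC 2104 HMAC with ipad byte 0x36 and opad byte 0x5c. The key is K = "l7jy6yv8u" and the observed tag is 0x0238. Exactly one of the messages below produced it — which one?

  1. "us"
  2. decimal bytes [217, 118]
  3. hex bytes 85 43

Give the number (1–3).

Key "l7jy6yv8u" = 6c 37 6a 79 36 79 76 38 75 is 9 bytes > B = 6, so hash it first: H(key) = 03 58, then zero-pad to 6 bytes: K' = 03 58 00 00 00 00.
K' ⊕ ipad = 35 6e 36 36 36 36; K' ⊕ opad = 5f 04 5c 5c 5c 5c.
m1: inner = H(35 6e 36 36 36 36 75 73) = 02 63; tag = H(5f 04 5c 5c 5c 5c 02 63) = 0238 ← matches
m2: inner = H(35 6e 36 36 36 36 d9 76) = 02 ca; tag = H(5f 04 5c 5c 5c 5c 02 ca) = 029f
m3: inner = H(35 6e 36 36 36 36 85 43) = 02 43; tag = H(5f 04 5c 5c 5c 5c 02 43) = 0218

1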